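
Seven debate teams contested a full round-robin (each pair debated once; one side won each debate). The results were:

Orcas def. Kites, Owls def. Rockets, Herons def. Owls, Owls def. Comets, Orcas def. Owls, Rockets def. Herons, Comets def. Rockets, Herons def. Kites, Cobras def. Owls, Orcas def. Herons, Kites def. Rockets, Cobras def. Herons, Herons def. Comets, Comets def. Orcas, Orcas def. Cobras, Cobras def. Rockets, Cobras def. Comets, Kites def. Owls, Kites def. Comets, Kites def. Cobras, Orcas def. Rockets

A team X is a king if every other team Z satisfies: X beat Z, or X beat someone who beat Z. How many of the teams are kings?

5

Orcas reaches everyone (king).
Owls cannot reach Cobras, Kites in two steps.
Rockets cannot reach Orcas, Cobras in two steps.
Herons reaches everyone (king).
Cobras reaches everyone (king).
Comets reaches everyone (king).
Kites reaches everyone (king).
Kings: Orcas, Herons, Cobras, Comets, Kites — 5.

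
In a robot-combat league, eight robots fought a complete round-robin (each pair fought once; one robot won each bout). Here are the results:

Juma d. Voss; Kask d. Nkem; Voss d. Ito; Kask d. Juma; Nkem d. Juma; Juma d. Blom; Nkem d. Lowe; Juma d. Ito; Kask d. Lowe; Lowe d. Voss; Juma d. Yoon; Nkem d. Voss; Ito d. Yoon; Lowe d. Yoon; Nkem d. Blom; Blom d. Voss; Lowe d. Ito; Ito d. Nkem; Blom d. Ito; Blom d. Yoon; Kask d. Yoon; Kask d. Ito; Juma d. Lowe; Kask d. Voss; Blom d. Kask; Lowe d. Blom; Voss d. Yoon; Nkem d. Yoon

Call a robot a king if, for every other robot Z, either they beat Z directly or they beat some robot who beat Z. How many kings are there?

4

Kask reaches everyone (king).
Ito cannot reach Kask in two steps.
Yoon cannot reach Kask, Ito, Juma, Lowe, Blom, Nkem, Voss in two steps.
Juma reaches everyone (king).
Lowe cannot reach Juma in two steps.
Blom reaches everyone (king).
Nkem reaches everyone (king).
Voss cannot reach Kask, Juma, Lowe, Blom in two steps.
Kings: Kask, Juma, Blom, Nkem — 4.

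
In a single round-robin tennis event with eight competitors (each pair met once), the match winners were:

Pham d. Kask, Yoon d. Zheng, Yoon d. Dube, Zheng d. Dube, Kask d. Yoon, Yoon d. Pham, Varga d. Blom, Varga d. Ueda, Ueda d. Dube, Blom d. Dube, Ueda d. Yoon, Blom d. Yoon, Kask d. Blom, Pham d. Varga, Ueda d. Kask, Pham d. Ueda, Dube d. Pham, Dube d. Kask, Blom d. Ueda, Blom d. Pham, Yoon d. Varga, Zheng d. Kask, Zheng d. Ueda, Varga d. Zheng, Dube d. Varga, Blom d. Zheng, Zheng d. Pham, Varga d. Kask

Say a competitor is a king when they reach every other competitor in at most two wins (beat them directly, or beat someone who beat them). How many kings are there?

Dube reaches everyone (king).
Ueda reaches everyone (king).
Kask reaches everyone (king).
Varga reaches everyone (king).
Yoon reaches everyone (king).
Blom reaches everyone (king).
Zheng reaches everyone (king).
Pham reaches everyone (king).
Kings: Dube, Ueda, Kask, Varga, Yoon, Blom, Zheng, Pham — 8.

8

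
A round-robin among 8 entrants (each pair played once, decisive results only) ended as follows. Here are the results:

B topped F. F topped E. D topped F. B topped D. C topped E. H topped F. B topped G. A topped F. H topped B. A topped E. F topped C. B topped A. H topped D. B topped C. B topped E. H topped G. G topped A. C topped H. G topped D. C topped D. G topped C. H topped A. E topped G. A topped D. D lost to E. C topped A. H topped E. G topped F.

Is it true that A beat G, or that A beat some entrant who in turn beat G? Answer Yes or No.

A did not beat G directly.
A beat D, E, F. Of those, E beat G.

Yes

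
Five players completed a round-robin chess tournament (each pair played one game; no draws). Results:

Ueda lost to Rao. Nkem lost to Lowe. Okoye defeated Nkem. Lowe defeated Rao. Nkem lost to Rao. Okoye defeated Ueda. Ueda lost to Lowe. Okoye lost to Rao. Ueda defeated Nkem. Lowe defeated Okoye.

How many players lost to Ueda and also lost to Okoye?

Ueda beat: Nkem.
Okoye beat: Nkem, Ueda.
Both beat: Nkem — 1.

1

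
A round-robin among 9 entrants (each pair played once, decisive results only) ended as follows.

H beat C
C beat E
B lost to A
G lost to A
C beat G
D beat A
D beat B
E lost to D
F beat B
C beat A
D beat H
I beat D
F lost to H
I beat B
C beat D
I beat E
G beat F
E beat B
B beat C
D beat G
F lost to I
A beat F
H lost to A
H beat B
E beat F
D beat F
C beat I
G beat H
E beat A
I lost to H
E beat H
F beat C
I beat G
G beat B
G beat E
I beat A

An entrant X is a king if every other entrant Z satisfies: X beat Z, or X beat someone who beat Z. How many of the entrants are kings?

4

A cannot reach D in two steps.
B cannot reach F, H in two steps.
C reaches everyone (king).
D reaches everyone (king).
E cannot reach D in two steps.
F cannot reach H in two steps.
G cannot reach D in two steps.
H reaches everyone (king).
I reaches everyone (king).
Kings: C, D, H, I — 4.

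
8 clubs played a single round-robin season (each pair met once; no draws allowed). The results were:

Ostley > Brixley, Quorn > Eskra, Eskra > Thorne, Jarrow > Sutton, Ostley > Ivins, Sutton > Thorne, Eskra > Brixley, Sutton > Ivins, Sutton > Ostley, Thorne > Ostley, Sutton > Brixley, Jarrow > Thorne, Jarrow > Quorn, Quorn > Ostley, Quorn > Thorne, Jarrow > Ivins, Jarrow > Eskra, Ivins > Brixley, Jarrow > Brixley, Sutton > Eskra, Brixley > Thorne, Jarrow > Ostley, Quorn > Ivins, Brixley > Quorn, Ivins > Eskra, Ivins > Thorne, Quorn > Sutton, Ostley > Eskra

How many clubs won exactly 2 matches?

Win totals: Thorne 1, Sutton 5, Ostley 3, Brixley 2, Ivins 3, Eskra 2, Jarrow 7, Quorn 5.
Exactly 2: Brixley, Eskra — 2 clubs.

2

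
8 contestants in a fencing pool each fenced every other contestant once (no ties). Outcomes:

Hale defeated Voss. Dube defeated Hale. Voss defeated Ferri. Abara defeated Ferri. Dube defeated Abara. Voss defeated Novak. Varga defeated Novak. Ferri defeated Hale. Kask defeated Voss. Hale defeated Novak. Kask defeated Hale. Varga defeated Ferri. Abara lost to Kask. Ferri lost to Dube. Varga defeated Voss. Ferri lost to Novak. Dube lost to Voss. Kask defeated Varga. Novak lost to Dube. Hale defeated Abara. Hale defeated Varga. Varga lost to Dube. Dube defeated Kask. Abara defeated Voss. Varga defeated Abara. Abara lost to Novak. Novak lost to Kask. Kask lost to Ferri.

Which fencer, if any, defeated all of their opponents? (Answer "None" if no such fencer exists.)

None

Highest win total is Dube with 6 (out of 7 possible).
Dube lost to Voss, so no fencer went undefeated.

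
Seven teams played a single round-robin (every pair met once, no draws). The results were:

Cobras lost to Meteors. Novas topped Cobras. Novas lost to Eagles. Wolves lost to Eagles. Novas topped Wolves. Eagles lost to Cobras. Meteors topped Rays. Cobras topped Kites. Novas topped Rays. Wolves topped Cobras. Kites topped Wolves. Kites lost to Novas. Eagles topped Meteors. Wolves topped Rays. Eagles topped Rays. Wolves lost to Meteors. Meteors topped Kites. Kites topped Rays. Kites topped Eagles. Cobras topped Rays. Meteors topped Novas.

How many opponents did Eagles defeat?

4

Eagles' results: beat Novas, Rays, Meteors, Wolves; lost to Kites, Cobras.
That is 4 wins.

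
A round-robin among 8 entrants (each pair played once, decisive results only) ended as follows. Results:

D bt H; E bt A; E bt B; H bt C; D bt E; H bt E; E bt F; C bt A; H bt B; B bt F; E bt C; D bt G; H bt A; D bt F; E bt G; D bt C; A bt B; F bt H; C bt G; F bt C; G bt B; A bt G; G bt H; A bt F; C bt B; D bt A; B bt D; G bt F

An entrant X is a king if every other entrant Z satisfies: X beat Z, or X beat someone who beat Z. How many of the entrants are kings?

A cannot reach E in two steps.
B reaches everyone (king).
C cannot reach E in two steps.
D reaches everyone (king).
E reaches everyone (king).
F cannot reach D in two steps.
G reaches everyone (king).
H reaches everyone (king).
Kings: B, D, E, G, H — 5.

5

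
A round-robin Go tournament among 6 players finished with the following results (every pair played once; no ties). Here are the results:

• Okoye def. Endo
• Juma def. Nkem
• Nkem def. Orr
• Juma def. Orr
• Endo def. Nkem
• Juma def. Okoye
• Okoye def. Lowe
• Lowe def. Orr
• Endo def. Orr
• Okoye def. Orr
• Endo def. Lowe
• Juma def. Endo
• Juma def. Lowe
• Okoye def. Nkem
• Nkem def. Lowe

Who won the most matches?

Win totals: Lowe 1, Nkem 2, Okoye 4, Juma 5, Orr 0, Endo 3.
Juma leads with 5 wins (next highest: 4).

Juma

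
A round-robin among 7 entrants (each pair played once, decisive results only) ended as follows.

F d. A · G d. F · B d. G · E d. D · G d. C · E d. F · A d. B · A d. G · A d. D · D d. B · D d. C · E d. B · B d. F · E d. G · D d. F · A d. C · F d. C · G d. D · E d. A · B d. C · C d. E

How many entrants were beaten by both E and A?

E beat: A, B, D, F, G.
A beat: B, C, D, G.
Both beat: B, D, G — 3.

3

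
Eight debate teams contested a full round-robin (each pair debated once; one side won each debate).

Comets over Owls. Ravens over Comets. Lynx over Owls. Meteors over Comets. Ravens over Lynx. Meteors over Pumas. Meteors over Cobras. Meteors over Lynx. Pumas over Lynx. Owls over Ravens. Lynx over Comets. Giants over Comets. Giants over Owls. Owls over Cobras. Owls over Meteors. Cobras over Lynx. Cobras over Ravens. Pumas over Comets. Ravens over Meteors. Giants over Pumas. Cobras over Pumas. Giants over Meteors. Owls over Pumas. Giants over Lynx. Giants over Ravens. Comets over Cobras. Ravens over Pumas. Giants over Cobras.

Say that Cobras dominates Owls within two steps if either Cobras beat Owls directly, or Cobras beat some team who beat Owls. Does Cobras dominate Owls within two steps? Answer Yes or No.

Cobras did not beat Owls directly.
Cobras beat Pumas, Lynx, Ravens. Of those, Lynx beat Owls.

Yes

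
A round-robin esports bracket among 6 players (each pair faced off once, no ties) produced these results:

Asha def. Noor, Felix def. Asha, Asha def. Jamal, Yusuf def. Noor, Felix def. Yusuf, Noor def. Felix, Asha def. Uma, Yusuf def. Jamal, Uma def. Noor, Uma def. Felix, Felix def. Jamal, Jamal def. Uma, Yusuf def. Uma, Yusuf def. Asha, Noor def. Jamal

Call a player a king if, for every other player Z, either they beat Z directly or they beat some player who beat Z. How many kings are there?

Jamal cannot reach Asha, Yusuf in two steps.
Asha cannot reach Yusuf in two steps.
Felix reaches everyone (king).
Yusuf reaches everyone (king).
Uma reaches everyone (king).
Noor reaches everyone (king).
Kings: Felix, Yusuf, Uma, Noor — 4.

4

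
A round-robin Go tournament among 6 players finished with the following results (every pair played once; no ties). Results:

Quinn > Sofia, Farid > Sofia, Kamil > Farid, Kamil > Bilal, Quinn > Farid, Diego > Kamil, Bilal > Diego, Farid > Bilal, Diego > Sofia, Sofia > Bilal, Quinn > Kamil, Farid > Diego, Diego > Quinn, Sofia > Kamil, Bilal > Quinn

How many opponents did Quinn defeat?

Quinn's results: beat Sofia, Kamil, Farid; lost to Bilal, Diego.
That is 3 wins.

3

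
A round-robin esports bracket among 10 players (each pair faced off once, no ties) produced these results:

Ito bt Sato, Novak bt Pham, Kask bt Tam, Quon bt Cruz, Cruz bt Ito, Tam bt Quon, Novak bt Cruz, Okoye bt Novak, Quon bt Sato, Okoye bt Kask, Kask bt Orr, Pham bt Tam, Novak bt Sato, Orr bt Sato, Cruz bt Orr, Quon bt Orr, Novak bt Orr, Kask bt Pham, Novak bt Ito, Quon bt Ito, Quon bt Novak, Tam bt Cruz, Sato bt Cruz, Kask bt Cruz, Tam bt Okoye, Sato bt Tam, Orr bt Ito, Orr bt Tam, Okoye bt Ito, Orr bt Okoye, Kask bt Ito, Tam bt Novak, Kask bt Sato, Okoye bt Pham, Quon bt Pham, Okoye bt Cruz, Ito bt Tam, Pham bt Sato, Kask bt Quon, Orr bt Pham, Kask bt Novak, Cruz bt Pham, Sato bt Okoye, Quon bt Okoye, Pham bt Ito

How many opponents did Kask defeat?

Kask's results: beat Ito, Pham, Cruz, Sato, Quon, Tam, Orr, Novak; lost to Okoye.
That is 8 wins.

8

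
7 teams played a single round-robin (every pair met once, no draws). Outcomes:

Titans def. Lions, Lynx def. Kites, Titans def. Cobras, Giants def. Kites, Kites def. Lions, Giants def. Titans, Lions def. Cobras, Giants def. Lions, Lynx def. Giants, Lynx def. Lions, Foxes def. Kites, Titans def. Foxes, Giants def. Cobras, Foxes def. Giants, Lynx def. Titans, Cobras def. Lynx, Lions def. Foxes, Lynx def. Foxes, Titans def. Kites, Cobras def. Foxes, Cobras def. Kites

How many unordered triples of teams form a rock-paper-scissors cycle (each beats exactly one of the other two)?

Win totals: Cobras 3, Kites 1, Titans 4, Lions 2, Giants 4, Lynx 5, Foxes 2.
A team with w wins dominates both others in C(w,2) triples; summing gives 3 + 0 + 6 + 1 + 6 + 10 + 1 = 27 transitive triples.
Total triples C(7,3) = 35, so cyclic triples = 35 − 27 = 8.

8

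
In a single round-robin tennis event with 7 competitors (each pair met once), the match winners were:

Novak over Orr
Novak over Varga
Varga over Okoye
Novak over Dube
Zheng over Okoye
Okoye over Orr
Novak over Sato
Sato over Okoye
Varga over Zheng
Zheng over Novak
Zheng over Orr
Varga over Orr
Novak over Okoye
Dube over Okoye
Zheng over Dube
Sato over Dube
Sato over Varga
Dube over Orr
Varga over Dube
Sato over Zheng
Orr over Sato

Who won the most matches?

Win totals: Varga 4, Dube 2, Okoye 1, Sato 4, Zheng 4, Novak 5, Orr 1.
Novak leads with 5 wins (next highest: 4).

Novak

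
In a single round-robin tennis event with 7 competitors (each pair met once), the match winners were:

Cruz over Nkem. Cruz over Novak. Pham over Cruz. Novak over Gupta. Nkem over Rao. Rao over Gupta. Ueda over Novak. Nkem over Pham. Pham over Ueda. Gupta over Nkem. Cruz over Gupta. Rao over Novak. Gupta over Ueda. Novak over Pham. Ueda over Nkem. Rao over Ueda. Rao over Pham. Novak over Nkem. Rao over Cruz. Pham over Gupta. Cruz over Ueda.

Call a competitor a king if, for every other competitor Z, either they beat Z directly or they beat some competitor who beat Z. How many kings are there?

4

Rao reaches everyone (king).
Pham cannot reach Rao in two steps.
Novak reaches everyone (king).
Ueda cannot reach Cruz in two steps.
Nkem reaches everyone (king).
Gupta cannot reach Cruz in two steps.
Cruz reaches everyone (king).
Kings: Rao, Novak, Nkem, Cruz — 4.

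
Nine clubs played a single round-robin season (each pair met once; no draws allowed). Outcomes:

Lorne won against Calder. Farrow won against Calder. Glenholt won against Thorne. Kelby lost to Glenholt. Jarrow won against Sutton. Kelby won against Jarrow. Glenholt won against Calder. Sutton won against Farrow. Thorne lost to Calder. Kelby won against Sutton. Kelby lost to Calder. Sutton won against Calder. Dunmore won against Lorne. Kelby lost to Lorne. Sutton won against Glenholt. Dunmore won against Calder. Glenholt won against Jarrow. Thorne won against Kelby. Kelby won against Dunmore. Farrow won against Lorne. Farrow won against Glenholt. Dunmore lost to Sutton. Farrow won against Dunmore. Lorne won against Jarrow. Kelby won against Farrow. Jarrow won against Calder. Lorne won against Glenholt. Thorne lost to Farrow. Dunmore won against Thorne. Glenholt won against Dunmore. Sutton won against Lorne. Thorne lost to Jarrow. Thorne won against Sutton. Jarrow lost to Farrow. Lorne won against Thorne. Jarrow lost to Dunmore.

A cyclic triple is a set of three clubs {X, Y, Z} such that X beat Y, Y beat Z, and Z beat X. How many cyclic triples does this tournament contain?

22

Win totals: Calder 2, Thorne 2, Jarrow 3, Lorne 5, Kelby 4, Sutton 5, Dunmore 4, Glenholt 5, Farrow 6.
A club with w wins dominates both others in C(w,2) triples; summing gives 1 + 1 + 3 + 10 + 6 + 10 + 6 + 10 + 15 = 62 transitive triples.
Total triples C(9,3) = 84, so cyclic triples = 84 − 62 = 22.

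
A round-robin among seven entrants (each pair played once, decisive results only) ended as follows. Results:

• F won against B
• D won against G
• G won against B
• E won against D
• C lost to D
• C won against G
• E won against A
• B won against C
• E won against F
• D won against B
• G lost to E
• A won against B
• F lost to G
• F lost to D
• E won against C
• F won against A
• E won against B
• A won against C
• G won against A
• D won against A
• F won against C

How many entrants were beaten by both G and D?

3

G beat: A, B, F.
D beat: A, B, C, F, G.
Both beat: A, B, F — 3.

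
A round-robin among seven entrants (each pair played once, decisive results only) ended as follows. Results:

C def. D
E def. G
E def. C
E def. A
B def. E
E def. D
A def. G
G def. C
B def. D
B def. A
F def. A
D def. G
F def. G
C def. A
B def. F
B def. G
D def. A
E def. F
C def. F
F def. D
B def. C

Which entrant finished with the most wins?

Win totals: A 1, B 6, C 3, D 2, E 5, F 3, G 1.
B leads with 6 wins (next highest: 5).

B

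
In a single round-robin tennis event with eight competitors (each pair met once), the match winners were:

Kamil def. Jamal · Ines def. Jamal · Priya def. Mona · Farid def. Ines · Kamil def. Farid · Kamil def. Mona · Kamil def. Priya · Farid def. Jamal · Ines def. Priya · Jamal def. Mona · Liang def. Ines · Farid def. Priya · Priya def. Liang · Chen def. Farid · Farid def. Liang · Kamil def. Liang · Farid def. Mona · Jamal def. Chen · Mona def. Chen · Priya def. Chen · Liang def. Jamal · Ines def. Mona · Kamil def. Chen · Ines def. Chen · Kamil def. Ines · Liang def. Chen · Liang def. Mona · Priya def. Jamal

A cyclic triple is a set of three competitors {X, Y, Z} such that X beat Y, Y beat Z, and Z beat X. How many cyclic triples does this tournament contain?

6

Win totals: Mona 1, Jamal 2, Liang 4, Ines 4, Kamil 7, Farid 5, Priya 4, Chen 1.
A competitor with w wins dominates both others in C(w,2) triples; summing gives 0 + 1 + 6 + 6 + 21 + 10 + 6 + 0 = 50 transitive triples.
Total triples C(8,3) = 56, so cyclic triples = 56 − 50 = 6.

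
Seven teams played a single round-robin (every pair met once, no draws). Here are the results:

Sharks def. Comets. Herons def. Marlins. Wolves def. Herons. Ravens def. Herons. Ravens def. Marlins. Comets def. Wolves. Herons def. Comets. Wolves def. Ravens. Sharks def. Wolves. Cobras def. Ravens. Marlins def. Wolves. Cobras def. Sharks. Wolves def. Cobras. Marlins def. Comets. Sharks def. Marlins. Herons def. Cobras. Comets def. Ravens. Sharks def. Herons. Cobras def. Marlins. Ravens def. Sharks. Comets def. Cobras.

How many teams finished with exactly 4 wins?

1

Win totals: Marlins 2, Cobras 3, Sharks 4, Ravens 3, Wolves 3, Herons 3, Comets 3.
Exactly 4: Sharks — 1 team.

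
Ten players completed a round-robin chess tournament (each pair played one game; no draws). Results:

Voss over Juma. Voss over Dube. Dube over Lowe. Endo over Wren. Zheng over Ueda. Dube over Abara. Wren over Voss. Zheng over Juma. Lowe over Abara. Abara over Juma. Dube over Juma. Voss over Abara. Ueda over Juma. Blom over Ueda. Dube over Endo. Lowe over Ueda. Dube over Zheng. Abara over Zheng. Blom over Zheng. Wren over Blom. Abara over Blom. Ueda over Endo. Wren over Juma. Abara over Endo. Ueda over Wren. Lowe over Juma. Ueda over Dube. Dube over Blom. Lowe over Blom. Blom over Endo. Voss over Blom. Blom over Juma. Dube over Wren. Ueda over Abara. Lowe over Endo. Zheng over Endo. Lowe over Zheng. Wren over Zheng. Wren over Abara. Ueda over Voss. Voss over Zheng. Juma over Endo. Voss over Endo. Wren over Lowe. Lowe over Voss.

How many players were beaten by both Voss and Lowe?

Voss beat: Abara, Dube, Blom, Endo, Juma, Zheng.
Lowe beat: Abara, Blom, Endo, Ueda, Voss, Juma, Zheng.
Both beat: Abara, Blom, Endo, Juma, Zheng — 5.

5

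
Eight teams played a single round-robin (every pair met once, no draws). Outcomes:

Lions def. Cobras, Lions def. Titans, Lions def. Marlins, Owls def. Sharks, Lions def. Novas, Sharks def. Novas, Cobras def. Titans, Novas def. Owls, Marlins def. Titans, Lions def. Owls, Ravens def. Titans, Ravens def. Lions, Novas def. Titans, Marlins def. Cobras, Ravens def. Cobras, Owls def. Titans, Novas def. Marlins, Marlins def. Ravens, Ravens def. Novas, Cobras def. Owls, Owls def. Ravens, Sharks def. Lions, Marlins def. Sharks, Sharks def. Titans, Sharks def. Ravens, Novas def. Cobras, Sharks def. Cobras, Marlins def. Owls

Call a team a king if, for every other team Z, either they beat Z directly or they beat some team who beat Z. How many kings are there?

Sharks reaches everyone (king).
Novas cannot reach Lions in two steps.
Owls cannot reach Marlins in two steps.
Titans cannot reach Sharks, Novas, Owls, Marlins, Cobras, Lions, Ravens in two steps.
Marlins reaches everyone (king).
Cobras cannot reach Novas, Marlins, Lions in two steps.
Lions reaches everyone (king).
Ravens cannot reach Sharks in two steps.
Kings: Sharks, Marlins, Lions — 3.

3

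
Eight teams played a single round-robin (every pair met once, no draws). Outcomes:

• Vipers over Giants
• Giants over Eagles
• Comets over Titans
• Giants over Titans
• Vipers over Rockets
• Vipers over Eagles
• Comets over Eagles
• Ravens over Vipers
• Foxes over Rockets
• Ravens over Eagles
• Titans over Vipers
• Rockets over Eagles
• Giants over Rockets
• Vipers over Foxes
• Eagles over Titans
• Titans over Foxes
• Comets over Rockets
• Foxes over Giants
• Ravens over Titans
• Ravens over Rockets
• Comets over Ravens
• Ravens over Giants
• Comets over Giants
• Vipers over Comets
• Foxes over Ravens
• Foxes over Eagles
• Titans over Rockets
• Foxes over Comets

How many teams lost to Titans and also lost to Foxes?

Titans beat: Rockets, Foxes, Vipers.
Foxes beat: Rockets, Ravens, Giants, Comets, Eagles.
Both beat: Rockets — 1.

1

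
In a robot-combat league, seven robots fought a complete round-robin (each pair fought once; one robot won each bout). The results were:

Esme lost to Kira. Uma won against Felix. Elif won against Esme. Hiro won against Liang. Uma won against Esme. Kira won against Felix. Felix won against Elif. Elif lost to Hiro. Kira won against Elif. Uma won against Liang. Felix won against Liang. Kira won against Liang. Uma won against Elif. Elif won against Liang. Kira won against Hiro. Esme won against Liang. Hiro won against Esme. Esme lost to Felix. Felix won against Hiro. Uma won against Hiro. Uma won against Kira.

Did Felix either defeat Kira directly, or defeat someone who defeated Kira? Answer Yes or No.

Felix did not beat Kira directly.
Felix beat Elif, Hiro, Esme, Liang, but each of them lost to Kira. No two-step path.

No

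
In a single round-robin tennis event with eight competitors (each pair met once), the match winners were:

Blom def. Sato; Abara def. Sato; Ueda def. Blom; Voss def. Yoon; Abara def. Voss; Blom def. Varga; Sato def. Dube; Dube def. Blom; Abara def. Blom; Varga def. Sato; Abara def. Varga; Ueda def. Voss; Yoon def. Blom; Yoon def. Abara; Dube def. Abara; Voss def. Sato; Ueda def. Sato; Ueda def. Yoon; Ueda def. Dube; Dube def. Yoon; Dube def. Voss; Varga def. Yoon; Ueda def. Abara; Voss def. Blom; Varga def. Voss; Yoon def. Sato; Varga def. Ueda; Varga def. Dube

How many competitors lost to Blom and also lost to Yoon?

Blom beat: Sato, Varga.
Yoon beat: Sato, Abara, Blom.
Both beat: Sato — 1.

1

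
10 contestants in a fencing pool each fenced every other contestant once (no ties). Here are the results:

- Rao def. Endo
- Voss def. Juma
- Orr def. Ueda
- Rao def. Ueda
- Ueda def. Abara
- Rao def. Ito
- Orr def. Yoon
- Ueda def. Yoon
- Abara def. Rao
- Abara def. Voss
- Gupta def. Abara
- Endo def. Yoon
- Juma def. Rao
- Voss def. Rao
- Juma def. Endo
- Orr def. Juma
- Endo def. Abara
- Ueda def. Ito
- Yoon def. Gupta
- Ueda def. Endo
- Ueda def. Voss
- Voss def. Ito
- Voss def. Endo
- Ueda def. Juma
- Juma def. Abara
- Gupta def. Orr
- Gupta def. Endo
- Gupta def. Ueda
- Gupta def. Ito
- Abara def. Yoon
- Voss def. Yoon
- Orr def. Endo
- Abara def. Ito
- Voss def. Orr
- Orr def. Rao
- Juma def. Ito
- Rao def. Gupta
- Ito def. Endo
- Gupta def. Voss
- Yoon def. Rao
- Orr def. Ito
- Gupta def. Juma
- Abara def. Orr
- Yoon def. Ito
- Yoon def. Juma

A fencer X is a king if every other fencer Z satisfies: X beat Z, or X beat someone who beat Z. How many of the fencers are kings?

Juma reaches everyone (king).
Gupta reaches everyone (king).
Ueda reaches everyone (king).
Endo cannot reach Ueda in two steps.
Abara reaches everyone (king).
Orr reaches everyone (king).
Voss reaches everyone (king).
Yoon reaches everyone (king).
Rao reaches everyone (king).
Ito cannot reach Juma, Gupta, Ueda, Orr, Voss, Rao in two steps.
Kings: Juma, Gupta, Ueda, Abara, Orr, Voss, Yoon, Rao — 8.

8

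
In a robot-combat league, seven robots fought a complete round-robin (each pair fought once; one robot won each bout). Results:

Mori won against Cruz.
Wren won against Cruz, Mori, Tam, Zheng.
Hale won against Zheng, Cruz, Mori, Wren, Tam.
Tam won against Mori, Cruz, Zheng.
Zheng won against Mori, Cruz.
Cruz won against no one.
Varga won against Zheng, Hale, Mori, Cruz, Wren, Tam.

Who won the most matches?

Varga

Win totals: Varga 6, Zheng 2, Tam 3, Cruz 0, Wren 4, Hale 5, Mori 1.
Varga leads with 6 wins (next highest: 5).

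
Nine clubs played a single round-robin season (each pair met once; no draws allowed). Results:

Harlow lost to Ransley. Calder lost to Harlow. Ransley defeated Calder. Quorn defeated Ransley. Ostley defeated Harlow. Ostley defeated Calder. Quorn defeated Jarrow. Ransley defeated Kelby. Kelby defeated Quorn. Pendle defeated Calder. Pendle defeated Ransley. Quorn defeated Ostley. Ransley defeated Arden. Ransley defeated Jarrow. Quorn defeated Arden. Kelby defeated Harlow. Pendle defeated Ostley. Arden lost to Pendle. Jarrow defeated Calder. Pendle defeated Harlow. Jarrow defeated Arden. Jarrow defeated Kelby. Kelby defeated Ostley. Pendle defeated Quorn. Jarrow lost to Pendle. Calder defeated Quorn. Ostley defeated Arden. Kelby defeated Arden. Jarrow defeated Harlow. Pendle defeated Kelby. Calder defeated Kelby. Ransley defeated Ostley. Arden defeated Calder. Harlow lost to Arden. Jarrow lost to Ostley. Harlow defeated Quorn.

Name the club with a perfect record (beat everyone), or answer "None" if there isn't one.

Pendle has 8 wins out of 8 opponents — a perfect record.

Pendle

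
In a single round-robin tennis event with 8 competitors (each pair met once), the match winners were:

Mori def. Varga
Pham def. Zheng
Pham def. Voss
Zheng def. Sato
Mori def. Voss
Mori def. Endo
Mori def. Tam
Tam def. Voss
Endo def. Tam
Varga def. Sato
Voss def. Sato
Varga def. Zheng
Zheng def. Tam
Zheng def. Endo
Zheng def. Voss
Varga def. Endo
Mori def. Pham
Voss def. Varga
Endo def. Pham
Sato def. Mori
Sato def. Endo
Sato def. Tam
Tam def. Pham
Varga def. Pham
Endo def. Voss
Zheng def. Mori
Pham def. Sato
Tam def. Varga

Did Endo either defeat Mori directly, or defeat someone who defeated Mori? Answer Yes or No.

No

Endo did not beat Mori directly.
Endo beat Voss, Tam, Pham, but each of them lost to Mori. No two-step path.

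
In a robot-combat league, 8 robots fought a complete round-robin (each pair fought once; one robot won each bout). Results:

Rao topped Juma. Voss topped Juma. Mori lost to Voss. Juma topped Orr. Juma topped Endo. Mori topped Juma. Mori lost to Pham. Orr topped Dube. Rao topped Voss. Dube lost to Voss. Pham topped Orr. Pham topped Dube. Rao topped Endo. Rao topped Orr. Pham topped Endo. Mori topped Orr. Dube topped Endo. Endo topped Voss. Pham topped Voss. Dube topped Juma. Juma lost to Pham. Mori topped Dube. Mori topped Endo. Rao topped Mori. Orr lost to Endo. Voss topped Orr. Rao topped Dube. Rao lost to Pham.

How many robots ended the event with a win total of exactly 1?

1

Win totals: Juma 2, Endo 2, Orr 1, Mori 4, Rao 6, Voss 4, Pham 7, Dube 2.
Exactly 1: Orr — 1 robot.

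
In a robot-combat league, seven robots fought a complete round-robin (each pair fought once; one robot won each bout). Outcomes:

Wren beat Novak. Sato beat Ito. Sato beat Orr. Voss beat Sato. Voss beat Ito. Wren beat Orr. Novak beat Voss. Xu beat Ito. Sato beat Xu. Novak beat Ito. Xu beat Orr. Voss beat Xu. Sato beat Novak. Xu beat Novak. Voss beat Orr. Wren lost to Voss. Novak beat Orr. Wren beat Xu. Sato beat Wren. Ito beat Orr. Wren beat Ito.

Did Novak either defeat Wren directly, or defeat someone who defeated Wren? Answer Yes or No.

Yes

Novak did not beat Wren directly.
Novak beat Orr, Ito, Voss. Of those, Voss beat Wren.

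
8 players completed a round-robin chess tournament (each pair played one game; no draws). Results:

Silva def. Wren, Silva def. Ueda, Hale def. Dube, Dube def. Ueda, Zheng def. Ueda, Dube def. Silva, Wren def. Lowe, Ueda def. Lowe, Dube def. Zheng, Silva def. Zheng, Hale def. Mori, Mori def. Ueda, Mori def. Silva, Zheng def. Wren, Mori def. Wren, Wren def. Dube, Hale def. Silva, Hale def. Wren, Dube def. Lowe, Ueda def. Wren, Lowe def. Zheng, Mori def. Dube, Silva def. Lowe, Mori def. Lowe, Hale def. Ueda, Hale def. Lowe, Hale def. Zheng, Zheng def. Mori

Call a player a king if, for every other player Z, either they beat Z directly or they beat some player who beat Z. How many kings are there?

Dube cannot reach Hale in two steps.
Wren cannot reach Mori, Hale in two steps.
Zheng cannot reach Hale in two steps.
Lowe cannot reach Dube, Silva, Hale in two steps.
Ueda cannot reach Silva, Mori, Hale in two steps.
Silva cannot reach Hale in two steps.
Mori cannot reach Hale in two steps.
Hale reaches everyone (king).
Kings: Hale — 1.

1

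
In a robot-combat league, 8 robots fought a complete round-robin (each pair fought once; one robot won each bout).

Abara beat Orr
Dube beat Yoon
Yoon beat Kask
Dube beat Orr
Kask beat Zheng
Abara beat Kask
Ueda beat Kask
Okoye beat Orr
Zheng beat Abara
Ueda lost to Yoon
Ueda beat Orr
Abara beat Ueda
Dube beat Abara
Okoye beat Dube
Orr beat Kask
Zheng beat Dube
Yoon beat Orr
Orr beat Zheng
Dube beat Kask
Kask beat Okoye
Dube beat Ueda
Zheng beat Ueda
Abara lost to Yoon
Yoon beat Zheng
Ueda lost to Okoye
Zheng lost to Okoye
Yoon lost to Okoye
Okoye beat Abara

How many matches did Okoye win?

Okoye's results: beat Abara, Yoon, Orr, Ueda, Dube, Zheng; lost to Kask.
That is 6 wins.

6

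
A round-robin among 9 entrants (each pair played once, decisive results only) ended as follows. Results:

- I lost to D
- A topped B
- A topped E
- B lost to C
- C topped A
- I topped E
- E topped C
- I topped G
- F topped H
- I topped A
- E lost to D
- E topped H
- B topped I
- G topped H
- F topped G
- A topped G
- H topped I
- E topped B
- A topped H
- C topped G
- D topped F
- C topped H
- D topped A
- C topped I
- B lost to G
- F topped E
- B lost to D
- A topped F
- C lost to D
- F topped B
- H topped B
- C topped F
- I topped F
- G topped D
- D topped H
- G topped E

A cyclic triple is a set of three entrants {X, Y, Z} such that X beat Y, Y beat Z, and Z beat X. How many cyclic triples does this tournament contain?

Win totals: A 5, B 1, C 6, D 7, E 3, F 4, G 4, H 2, I 4.
An entrant with w wins dominates both others in C(w,2) triples; summing gives 10 + 0 + 15 + 21 + 3 + 6 + 6 + 1 + 6 = 68 transitive triples.
Total triples C(9,3) = 84, so cyclic triples = 84 − 68 = 16.

16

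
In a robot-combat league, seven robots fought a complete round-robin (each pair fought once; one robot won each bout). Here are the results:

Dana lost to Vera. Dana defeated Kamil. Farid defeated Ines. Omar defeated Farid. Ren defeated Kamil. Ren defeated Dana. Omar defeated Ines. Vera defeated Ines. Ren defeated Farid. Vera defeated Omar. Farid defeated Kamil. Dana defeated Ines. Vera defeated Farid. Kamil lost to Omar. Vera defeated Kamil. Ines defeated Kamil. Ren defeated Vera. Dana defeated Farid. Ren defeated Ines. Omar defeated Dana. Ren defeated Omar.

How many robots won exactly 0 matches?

1

Win totals: Ines 1, Vera 5, Ren 6, Omar 4, Kamil 0, Farid 2, Dana 3.
Exactly 0: Kamil — 1 robot.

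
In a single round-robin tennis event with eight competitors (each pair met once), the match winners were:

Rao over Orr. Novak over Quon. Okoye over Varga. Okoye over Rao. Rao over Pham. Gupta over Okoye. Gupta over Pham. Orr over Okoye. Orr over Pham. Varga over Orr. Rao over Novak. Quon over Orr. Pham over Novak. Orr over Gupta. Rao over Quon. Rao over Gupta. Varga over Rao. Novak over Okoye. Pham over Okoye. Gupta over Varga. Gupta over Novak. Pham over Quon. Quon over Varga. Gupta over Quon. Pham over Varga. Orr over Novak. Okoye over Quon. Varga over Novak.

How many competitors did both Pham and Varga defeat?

1

Pham beat: Okoye, Quon, Novak, Varga.
Varga beat: Novak, Orr, Rao.
Both beat: Novak — 1.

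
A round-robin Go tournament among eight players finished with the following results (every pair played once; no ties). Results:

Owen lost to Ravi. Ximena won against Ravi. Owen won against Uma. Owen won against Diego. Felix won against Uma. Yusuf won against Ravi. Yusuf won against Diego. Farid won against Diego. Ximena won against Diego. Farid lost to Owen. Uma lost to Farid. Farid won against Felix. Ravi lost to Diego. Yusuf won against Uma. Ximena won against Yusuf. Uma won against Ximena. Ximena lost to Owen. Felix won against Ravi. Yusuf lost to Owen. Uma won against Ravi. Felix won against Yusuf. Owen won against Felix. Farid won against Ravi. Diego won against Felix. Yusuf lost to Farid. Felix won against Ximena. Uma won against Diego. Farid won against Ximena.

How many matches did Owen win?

Owen's results: beat Diego, Felix, Farid, Uma, Yusuf, Ximena; lost to Ravi.
That is 6 wins.

6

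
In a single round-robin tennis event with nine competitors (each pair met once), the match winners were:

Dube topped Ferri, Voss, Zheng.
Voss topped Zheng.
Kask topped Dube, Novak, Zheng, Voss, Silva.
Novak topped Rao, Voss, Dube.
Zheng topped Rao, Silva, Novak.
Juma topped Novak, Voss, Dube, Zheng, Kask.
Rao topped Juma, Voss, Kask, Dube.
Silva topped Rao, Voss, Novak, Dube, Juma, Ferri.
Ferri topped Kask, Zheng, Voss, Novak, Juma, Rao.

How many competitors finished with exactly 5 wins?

2

Win totals: Novak 3, Voss 1, Juma 5, Ferri 6, Dube 3, Kask 5, Zheng 3, Rao 4, Silva 6.
Exactly 5: Juma, Kask — 2 competitors.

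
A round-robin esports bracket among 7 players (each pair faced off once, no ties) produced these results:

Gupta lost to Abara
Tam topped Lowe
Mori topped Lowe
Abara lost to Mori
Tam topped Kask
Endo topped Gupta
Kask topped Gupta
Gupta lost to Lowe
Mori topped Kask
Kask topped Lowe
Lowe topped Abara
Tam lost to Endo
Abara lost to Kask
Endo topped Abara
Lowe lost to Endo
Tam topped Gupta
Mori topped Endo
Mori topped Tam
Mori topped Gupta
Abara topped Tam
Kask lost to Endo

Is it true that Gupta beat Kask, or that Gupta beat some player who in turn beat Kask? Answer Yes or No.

Gupta did not beat Kask directly.
Gupta beat no one, so there is no intermediate player.

No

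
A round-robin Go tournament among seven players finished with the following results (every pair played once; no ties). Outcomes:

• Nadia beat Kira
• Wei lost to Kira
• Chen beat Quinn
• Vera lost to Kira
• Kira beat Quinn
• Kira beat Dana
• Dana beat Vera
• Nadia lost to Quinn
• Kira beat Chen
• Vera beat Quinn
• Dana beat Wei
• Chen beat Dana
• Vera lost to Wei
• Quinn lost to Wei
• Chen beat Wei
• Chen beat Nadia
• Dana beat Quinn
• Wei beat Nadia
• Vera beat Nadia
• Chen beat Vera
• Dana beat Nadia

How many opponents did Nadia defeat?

Nadia's results: beat Kira; lost to Vera, Chen, Quinn, Dana, Wei.
That is 1 win.

1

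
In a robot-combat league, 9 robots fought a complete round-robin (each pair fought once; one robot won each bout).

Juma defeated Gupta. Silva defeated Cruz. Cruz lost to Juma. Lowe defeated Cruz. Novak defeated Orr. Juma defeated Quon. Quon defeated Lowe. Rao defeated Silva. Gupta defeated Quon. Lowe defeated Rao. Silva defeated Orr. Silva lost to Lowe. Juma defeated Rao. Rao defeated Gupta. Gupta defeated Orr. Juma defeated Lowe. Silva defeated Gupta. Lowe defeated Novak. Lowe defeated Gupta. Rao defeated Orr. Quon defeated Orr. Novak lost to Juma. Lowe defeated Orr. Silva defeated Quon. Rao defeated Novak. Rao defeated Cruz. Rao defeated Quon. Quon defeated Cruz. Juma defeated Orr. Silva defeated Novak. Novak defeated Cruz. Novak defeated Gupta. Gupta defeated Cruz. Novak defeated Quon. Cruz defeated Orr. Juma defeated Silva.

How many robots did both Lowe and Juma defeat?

6

Lowe beat: Silva, Rao, Gupta, Novak, Cruz, Orr.
Juma beat: Quon, Silva, Lowe, Rao, Gupta, Novak, Cruz, Orr.
Both beat: Silva, Rao, Gupta, Novak, Cruz, Orr — 6.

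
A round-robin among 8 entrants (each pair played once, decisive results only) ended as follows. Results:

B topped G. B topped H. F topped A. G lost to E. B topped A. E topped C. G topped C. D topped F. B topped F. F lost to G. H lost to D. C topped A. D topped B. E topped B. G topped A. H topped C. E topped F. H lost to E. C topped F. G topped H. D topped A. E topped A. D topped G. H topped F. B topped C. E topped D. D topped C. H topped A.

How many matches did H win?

H's results: beat A, C, F; lost to B, D, E, G.
That is 3 wins.

3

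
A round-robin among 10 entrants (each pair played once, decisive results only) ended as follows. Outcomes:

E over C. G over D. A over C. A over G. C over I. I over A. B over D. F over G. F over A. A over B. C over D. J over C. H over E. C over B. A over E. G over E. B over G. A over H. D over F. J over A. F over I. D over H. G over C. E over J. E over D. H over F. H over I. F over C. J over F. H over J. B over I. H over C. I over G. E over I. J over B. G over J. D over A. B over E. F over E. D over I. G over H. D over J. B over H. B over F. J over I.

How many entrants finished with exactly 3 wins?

Win totals: A 5, B 6, C 3, D 5, E 4, F 5, G 5, H 5, I 2, J 5.
Exactly 3: C — 1 entrant.

1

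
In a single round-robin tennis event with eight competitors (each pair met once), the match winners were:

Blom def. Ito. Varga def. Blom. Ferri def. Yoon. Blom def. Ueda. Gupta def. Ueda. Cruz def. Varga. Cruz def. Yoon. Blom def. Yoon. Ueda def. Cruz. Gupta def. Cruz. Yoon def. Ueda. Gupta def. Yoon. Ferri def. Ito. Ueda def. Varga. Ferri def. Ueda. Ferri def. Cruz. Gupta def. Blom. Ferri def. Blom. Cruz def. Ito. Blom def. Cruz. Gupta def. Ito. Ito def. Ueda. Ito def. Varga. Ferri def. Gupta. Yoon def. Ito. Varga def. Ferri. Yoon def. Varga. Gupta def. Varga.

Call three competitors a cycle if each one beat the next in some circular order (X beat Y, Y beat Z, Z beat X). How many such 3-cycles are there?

Win totals: Cruz 3, Ferri 6, Ueda 2, Ito 2, Gupta 6, Blom 4, Varga 2, Yoon 3.
A competitor with w wins dominates both others in C(w,2) triples; summing gives 3 + 15 + 1 + 1 + 15 + 6 + 1 + 3 = 45 transitive triples.
Total triples C(8,3) = 56, so cyclic triples = 56 − 45 = 11.

11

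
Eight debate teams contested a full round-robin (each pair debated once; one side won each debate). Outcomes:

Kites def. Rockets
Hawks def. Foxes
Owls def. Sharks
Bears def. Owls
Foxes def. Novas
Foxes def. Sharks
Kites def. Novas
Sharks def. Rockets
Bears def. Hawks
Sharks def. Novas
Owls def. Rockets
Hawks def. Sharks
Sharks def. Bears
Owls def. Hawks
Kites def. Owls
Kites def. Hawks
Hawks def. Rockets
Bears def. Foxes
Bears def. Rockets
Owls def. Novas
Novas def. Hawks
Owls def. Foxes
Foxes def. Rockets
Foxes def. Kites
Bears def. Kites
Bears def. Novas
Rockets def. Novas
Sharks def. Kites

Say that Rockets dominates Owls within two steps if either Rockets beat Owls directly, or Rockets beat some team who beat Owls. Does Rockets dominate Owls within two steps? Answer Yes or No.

No

Rockets did not beat Owls directly.
Rockets beat Novas, but each of them lost to Owls. No two-step path.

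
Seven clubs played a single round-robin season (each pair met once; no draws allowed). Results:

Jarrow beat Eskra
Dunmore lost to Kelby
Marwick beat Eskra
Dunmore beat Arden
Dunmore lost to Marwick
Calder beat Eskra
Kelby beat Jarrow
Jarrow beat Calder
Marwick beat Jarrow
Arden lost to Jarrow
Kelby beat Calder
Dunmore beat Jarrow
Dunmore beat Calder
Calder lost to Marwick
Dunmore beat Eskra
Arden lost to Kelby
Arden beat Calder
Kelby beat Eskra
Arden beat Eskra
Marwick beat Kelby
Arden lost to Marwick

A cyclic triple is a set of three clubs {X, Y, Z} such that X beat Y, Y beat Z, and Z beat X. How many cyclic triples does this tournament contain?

0

Win totals: Kelby 5, Marwick 6, Jarrow 3, Calder 1, Arden 2, Dunmore 4, Eskra 0.
A club with w wins dominates both others in C(w,2) triples; summing gives 10 + 15 + 3 + 0 + 1 + 6 + 0 = 35 transitive triples.
Total triples C(7,3) = 35, so cyclic triples = 35 − 35 = 0.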